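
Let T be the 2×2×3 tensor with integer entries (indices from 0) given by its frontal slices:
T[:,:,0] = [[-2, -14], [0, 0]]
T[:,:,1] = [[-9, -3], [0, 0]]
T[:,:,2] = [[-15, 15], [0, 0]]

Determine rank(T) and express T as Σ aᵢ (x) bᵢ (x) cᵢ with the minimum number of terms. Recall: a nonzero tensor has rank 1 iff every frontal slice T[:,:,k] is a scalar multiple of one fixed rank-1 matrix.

rank(T) = 2

Lower bound: the mode-2 unfolding of T (rows indexed by j, columns by (i,k) = (0,0), (0,1), (0,2), (1,0), (1,1), (1,2)) is [[-2, -9, -15, 0, 0, 0], [-14, -3, 15, 0, 0, 0]].
There the 2×2 minor on rows j ∈ {0, 1}, columns (i,k) ∈ {(0,0), (0,1)} is det [[-2, -9], [-14, -3]] = -120 ≠ 0, so this unfolding has rank ≥ 2; CP rank is at least every unfolding rank, so rank(T) ≥ 2. (This is only a lower bound: in general the CP rank may exceed every unfolding rank, so we still need to exhibit 2 rank-1 terms summing to T.)
Upper bound — finding two terms. Every mode-1 slice of T is a multiple of one matrix: T[i,:,:] = a[i]·M with a = [1, 0] and M = [[-2, -9, -15], [-14, -3, 15]] (rows indexed by j, columns by k). So it suffices to write M as a sum of two rank-1 matrices.
Splitting M by its rows (j = 0, 1), M = [1, 0][-2, -9, -15]ᵀ + [0, 1][-14, -3, 15]ᵀ.
Hence T = [1, 0] (x) [1, 0] (x) [-2, -9, -15] + [1, 0] (x) [0, 1] (x) [-14, -3, 15], so rank(T) ≤ 2.
These bounds meet, so rank(T) = 2.
Check entry T[1,0,0] = 0: (0)·(1)·(-2) + (0)·(0)·(-14) = 0.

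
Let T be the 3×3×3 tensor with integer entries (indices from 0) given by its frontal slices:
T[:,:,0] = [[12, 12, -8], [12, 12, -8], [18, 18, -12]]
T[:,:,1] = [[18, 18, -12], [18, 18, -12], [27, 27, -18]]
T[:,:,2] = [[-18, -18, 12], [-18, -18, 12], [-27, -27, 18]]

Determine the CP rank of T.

Lower bound: T ≠ 0 (e.g. T[0,0,0] = 12), so rank(T) ≥ 1.
Upper bound: if T = a (x) b (x) c then every fibre of T is a multiple of the corresponding factor, so read the factors off the fibres through the nonzero entry T[0,0,0] = 12.
The mode-1 fibre T[:,0,0] = [12, 12, 18] gives a = (2, 2, 3) (primitive direction); the mode-2 fibre T[0,:,0] = [12, 12, -8] gives b = (3, 3, -2); then c[k] = T[0,0,k] / (a[0]·b[0]) = [12, 18, -18] / 6 = (2, 3, -3).
Expanding (2, 2, 3) (x) (3, 3, -2) (x) (2, 3, -3) reproduces all 27 entries of T, so T = (2, 2, 3) (x) (3, 3, -2) (x) (2, 3, -3) and rank(T) ≤ 1.
These bounds meet, so rank(T) = 1.
Check entry T[1,1,1] = 18: (2)·(3)·(3) = 18.

1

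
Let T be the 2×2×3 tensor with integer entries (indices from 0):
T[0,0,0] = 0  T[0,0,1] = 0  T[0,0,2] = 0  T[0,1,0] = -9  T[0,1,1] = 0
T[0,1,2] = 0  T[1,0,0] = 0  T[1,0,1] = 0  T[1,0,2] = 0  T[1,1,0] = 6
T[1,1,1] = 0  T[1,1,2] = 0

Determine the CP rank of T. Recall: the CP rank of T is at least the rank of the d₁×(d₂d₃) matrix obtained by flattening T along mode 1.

1

Lower bound: T ≠ 0 (e.g. T[0,1,0] = -9), so rank(T) ≥ 1.
Upper bound: if T = a ⊗ b ⊗ c then every fibre of T is a multiple of the corresponding factor, so read the factors off the fibres through the nonzero entry T[0,1,0] = -9.
The mode-1 fibre T[:,1,0] = [-9, 6] gives a = (3, -2) (primitive direction); the mode-2 fibre T[0,:,0] = [0, -9] gives b = (0, 1); then c[k] = T[0,1,k] / (a[0]·b[1]) = [-9, 0, 0] / 3 = (-3, 0, 0).
Expanding (3, -2) ⊗ (0, 1) ⊗ (-3, 0, 0) reproduces all 12 entries of T, so T = (3, -2) ⊗ (0, 1) ⊗ (-3, 0, 0) and rank(T) ≤ 1.
These bounds meet, so rank(T) = 1.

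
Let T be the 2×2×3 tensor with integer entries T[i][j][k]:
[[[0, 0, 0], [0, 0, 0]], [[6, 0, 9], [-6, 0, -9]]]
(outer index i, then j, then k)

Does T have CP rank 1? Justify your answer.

Yes

If T = a ⊗ b ⊗ c then every fibre of T is a multiple of the corresponding factor, so read the factors off the fibres through the nonzero entry T[1,0,0] = 6.
The mode-1 fibre T[:,0,0] = [0, 6] gives a = [0, 1] (primitive direction); the mode-2 fibre T[1,:,0] = [6, -6] gives b = [1, -1]; then c[k] = T[1,0,k] / (a[1]·b[0]) = [6, 0, 9] / 1 = [6, 0, 9].
Expanding [0, 1] ⊗ [1, -1] ⊗ [6, 0, 9] reproduces all 12 entries of T, so T = [0, 1] ⊗ [1, -1] ⊗ [6, 0, 9] and rank(T) ≤ 1.
Equivalently every frontal slice T[:,:,k] is c[k] times the rank-1 matrix [0, 1] ⊗ [1, -1]. So T has rank 1 (it is nonzero).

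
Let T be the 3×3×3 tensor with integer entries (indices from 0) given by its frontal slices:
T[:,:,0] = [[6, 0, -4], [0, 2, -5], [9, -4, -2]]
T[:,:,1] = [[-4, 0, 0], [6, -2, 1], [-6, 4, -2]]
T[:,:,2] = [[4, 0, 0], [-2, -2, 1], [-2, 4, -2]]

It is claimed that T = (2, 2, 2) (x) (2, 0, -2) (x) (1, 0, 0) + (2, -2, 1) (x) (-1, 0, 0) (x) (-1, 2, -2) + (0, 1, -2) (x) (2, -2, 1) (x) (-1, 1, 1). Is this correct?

Yes

Reconstruct entrywise from the claimed factors. For example, T[0,0,2] = 4 and Σₗ aₗ[0]bₗ[0]cₗ[2] = (2)·(2)·(0) + (2)·(-1)·(-2) + (0)·(2)·(1) = 4; checking all 27 entries, every one matches. The claim holds.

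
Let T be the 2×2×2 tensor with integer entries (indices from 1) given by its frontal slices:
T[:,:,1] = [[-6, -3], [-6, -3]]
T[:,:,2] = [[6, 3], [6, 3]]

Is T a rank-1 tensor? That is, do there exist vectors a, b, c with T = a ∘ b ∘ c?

Yes

If T = a ∘ b ∘ c then every fibre of T is a multiple of the corresponding factor, so read the factors off the fibres through the nonzero entry T[1,1,1] = -6.
The mode-1 fibre T[:,1,1] = [-6, -6] gives a = [1, 1] (primitive direction); the mode-2 fibre T[1,:,1] = [-6, -3] gives b = [2, 1]; then c[k] = T[1,1,k] / (a[1]·b[1]) = [-6, 6] / 2 = [-3, 3].
Expanding [1, 1] ∘ [2, 1] ∘ [-3, 3] reproduces all 8 entries of T, so T = [1, 1] ∘ [2, 1] ∘ [-3, 3] and rank(T) ≤ 1.
Equivalently every frontal slice T[:,:,k] is c[k] times the rank-1 matrix [1, 1] ∘ [2, 1]. So T has rank 1 (it is nonzero).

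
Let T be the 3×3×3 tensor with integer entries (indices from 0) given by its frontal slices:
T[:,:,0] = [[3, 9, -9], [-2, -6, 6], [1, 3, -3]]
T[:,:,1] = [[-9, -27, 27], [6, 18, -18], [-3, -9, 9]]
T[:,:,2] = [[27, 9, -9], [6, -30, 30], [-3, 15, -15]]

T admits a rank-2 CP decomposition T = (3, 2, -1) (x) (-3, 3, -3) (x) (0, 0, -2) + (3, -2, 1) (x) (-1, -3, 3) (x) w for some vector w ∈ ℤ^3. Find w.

Subtract the known terms from T to get the rank-1 residual R = (3, -2, 1) (x) (-1, -3, 3) (x) w, so R[i,j,k] = a[i]·b[j]·w[k]. Pick indices with nonzero a[0]·b[0] = (3)·(-1) = -3. Only the fibre through (0,0,·) is needed: R[0,0,:] = T[0,0,:] − Σₗ aₗ[0]bₗ[0]cₗ = [3, -9, 27] − (3)·(-3)·(0, 0, -2) = [3, -9, 9]. Then w[k] = R[0,0,k] / -3 for each k, giving w = [3, -9, 9] / -3 = (-1, 3, -3).

w = (-1, 3, -3)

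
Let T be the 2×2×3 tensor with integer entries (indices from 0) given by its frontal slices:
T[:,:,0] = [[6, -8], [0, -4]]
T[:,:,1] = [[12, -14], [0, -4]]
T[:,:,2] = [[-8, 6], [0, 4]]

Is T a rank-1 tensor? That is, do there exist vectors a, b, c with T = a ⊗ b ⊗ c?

No

The mode-3 unfolding of T (rows indexed by k, columns by (i,j) = (0,0), (0,1), (1,0), (1,1)) is [[6, -8, 0, -4], [12, -14, 0, -4], [-8, 6, 0, 4]].
There the 3×3 minor on rows k ∈ {0, 1, 2}, columns (i,j) ∈ {(0,0), (0,1), (1,1)} is det [[6, -8, -4], [12, -14, -4], [-8, 6, 4]] = 96 ≠ 0, so this unfolding has rank ≥ 3; CP rank is at least every unfolding rank, so rank(T) ≥ 3.
In particular rank(T) ≥ 3 > 1, so T is not rank-1.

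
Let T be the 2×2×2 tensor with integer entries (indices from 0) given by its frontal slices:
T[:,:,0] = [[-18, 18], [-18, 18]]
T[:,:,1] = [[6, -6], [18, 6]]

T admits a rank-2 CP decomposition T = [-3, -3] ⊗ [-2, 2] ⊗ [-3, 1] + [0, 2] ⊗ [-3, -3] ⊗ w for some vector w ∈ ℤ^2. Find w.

w = [0, -2]

Subtract the known terms from T to get the rank-1 residual R = [0, 2] ⊗ [-3, -3] ⊗ w, so R[i,j,k] = a[i]·b[j]·w[k]. Pick indices with nonzero a[1]·b[0] = (2)·(-3) = -6. Only the fibre through (1,0,·) is needed: R[1,0,:] = T[1,0,:] − Σₗ aₗ[1]bₗ[0]cₗ = [-18, 18] − (-3)·(-2)·[-3, 1] = [0, 12]. Then w[k] = R[1,0,k] / -6 for each k, giving w = [0, 12] / -6 = [0, -2].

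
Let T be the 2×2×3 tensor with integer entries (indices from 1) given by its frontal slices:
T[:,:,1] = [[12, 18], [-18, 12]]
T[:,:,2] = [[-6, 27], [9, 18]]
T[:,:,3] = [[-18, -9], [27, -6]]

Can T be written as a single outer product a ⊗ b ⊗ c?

The mode-3 unfolding of T (rows indexed by k, columns by (i,j) = (1,1), (1,2), (2,1), (2,2)) is [[12, 18, -18, 12], [-6, 27, 9, 18], [-18, -9, 27, -6]].
There the 2×2 minor on rows k ∈ {1, 2}, columns (i,j) ∈ {(1,1), (1,2)} is det [[12, 18], [-6, 27]] = 432 ≠ 0, so this unfolding has rank ≥ 2; CP rank is at least every unfolding rank, so rank(T) ≥ 2.
In particular rank(T) ≥ 2 > 1, so T is not rank-1.

No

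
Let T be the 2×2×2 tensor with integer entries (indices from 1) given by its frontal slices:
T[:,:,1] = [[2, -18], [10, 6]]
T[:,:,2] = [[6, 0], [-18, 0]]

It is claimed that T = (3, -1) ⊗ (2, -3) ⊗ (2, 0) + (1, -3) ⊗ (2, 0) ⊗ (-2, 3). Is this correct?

Reconstruct entry (1,1,1) from the claimed factors: Σₗ aₗ[1]bₗ[1]cₗ[1] = (3)·(2)·(2) + (1)·(2)·(-2) = 8, but T[1,1,1] = 2. The claim is false.

No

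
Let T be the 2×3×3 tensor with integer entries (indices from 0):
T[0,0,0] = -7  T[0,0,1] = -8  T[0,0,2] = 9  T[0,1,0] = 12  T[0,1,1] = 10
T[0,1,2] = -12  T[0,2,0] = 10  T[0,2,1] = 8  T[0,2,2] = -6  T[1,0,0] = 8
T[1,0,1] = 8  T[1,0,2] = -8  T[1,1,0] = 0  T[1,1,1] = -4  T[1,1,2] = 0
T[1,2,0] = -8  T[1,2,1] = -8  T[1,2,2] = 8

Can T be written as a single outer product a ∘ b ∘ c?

The mode-3 unfolding of T (rows indexed by k, columns by (i,j) = (0,0), (0,1), (0,2), (1,0), (1,1), (1,2)) is [[-7, 12, 10, 8, 0, -8], [-8, 10, 8, 8, -4, -8], [9, -12, -6, -8, 0, 8]].
There the 3×3 minor on rows k ∈ {0, 1, 2}, columns (i,j) ∈ {(0,0), (0,1), (0,2)} is det [[-7, 12, 10], [-8, 10, 8], [9, -12, -6]] = 96 ≠ 0, so this unfolding has rank ≥ 3; CP rank is at least every unfolding rank, so rank(T) ≥ 3.
In particular rank(T) ≥ 3 > 1, so T is not rank-1.

No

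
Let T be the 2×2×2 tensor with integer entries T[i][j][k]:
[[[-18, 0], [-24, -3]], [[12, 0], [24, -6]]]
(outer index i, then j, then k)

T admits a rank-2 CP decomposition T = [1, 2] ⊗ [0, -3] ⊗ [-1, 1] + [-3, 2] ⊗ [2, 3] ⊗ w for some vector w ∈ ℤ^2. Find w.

Subtract the known terms from T to get the rank-1 residual R = [-3, 2] ⊗ [2, 3] ⊗ w, so R[i,j,k] = a[i]·b[j]·w[k]. Pick indices with nonzero a[0]·b[0] = (-3)·(2) = -6. Only the fibre through (0,0,·) is needed: R[0,0,:] = T[0,0,:] − Σₗ aₗ[0]bₗ[0]cₗ = [-18, 0] − (1)·(0)·[-1, 1] = [-18, 0]. Then w[k] = R[0,0,k] / -6 for each k, giving w = [-18, 0] / -6 = [3, 0].

w = [3, 0]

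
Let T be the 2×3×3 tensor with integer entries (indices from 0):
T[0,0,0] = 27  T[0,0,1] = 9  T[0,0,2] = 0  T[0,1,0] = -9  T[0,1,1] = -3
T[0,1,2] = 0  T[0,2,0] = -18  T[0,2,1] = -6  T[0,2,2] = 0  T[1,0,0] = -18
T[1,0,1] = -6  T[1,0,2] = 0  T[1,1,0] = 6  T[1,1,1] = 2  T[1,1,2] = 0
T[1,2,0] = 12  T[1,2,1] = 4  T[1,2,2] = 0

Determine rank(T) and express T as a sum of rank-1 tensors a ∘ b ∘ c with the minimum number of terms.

Lower bound: T ≠ 0 (e.g. T[0,0,0] = 27), so rank(T) ≥ 1.
Upper bound: if T = a ∘ b ∘ c then every fibre of T is a multiple of the corresponding factor, so read the factors off the fibres through the nonzero entry T[0,0,0] = 27.
The mode-1 fibre T[:,0,0] = [27, -18] gives a = (3, -2) (primitive direction); the mode-2 fibre T[0,:,0] = [27, -9, -18] gives b = (3, -1, -2); then c[k] = T[0,0,k] / (a[0]·b[0]) = [27, 9, 0] / 9 = (3, 1, 0).
Expanding (3, -2) ∘ (3, -1, -2) ∘ (3, 1, 0) reproduces all 18 entries of T, so T = (3, -2) ∘ (3, -1, -2) ∘ (3, 1, 0) and rank(T) ≤ 1.
These bounds meet, so rank(T) = 1.

rank(T) = 1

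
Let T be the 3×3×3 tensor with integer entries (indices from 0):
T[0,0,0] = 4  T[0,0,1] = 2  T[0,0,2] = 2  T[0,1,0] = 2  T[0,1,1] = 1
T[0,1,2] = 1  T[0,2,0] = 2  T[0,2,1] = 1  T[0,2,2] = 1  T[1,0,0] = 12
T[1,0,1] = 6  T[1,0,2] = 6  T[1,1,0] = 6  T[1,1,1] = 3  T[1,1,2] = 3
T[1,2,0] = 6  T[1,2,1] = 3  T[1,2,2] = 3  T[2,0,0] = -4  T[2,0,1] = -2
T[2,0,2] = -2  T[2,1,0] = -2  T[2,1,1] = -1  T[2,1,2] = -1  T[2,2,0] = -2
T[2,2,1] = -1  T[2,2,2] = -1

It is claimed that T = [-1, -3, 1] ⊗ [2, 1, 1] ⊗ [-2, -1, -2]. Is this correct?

No

Reconstruct entry (0,0,2) from the claimed factors: Σₗ aₗ[0]bₗ[0]cₗ[2] = (-1)·(2)·(-2) = 4, but T[0,0,2] = 2. The claim is false.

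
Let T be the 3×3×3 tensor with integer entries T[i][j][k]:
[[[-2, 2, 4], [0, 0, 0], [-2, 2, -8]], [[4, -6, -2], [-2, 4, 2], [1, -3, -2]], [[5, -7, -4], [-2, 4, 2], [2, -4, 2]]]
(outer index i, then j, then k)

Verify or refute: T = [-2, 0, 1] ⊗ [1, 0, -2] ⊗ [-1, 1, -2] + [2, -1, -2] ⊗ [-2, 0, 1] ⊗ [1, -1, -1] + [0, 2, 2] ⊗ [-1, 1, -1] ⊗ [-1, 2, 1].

No

Reconstruct entry (0,0,2) from the claimed factors: Σₗ aₗ[0]bₗ[0]cₗ[2] = (-2)·(1)·(-2) + (2)·(-2)·(-1) + (0)·(-1)·(1) = 8, but T[0,0,2] = 4. The claim is false.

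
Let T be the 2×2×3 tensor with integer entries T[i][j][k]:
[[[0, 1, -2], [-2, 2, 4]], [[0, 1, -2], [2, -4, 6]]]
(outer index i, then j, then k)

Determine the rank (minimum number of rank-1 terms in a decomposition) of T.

Lower bound: the mode-3 unfolding of T (rows indexed by k, columns by (i,j) = (0,0), (0,1), (1,0), (1,1)) is [[0, -2, 0, 2], [1, 2, 1, -4], [-2, 4, -2, 6]].
There the 3×3 minor on rows k ∈ {0, 1, 2}, columns (i,j) ∈ {(0,0), (0,1), (1,1)} is det [[0, -2, 2], [1, 2, -4], [-2, 4, 6]] = 12 ≠ 0, so this unfolding has rank ≥ 3; CP rank is at least every unfolding rank, so rank(T) ≥ 3. (Flattening ranks never certify an upper bound on CP rank; for that we must actually write T with 3 rank-1 terms.)
Upper bound: T is a sum of 3 rank-1 terms, T = [0, 1] ⊗ [0, 1] ⊗ [2, -2, 2] + [1, 0] ⊗ [0, 1] ⊗ [-2, 4, 0] + [1, 1] ⊗ [1, -2] ⊗ [0, 1, -2] (one valid choice — decompositions are not unique — normalised so each a, b is primitive with positive first nonzero entry; check it by expanding all entries), so rank(T) ≤ 3.
These bounds meet, so rank(T) = 3.

3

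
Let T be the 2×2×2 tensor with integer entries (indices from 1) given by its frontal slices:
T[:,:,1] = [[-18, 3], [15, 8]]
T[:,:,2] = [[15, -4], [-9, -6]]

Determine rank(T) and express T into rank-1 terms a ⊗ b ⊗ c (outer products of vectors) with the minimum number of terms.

Lower bound: in the mode-1 unfolding of T (rows indexed by i, columns by (j,k)) the 2×2 minor on rows i ∈ {1, 2}, columns (j,k) ∈ {(1,1), (1,2)} is det [[-18, 15], [15, -9]] = -63 ≠ 0, so that unfolding has rank ≥ 2 and hence rank(T) ≥ 2 (CP rank is at least every unfolding rank, though it can be larger).
Upper bound: with S_k = T[:,:,k], the two rank-1 terms a₁b₁ᵀ, a₂b₂ᵀ are the rank-1 members of the pencil x·S₁ + y·S₂.
det(x·S₁ + y·S₂) is −189·x² + 315·xy − 126·y² = (-63)·(3·x − 2·y)(x − y), vanishing at (x:y) = (2:3) and (1:1).
M₁ = 2·S₁ + 3·S₂ = [[9, -6], [3, -2]] = [3, 1][3, -2]ᵀ and M₂ = S₁ + S₂ = [[-3, -1], [6, 2]] = −[1, -2][3, 1]ᵀ, so take a₁ = [3, 1], b₁ = [3, -2], a₂ = [1, -2], b₂ = [3, 1].
Each slice is an integer combination of E₁ = a₁b₁ᵀ and E₂ = a₂b₂ᵀ: S₁ = −E₁ − 3·E₂, S₂ = E₁ + 2·E₂; reading off coefficients, c₁ = [-1, 1] and c₂ = [-3, 2].
Hence T = [3, 1] ⊗ [3, -2] ⊗ [-1, 1] + [1, -2] ⊗ [3, 1] ⊗ [-3, 2], so rank(T) ≤ 2.
These bounds meet, so rank(T) = 2.

rank(T) = 2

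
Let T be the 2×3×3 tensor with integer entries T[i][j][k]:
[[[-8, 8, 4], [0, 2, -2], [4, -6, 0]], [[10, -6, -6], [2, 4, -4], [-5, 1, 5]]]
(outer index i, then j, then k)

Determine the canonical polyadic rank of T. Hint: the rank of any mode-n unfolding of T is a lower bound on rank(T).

3

Lower bound: the mode-3 unfolding of T (rows indexed by k, columns by (i,j) = (0,0), (0,1), (0,2), (1,0), (1,1), (1,2)) is [[-8, 0, 4, 10, 2, -5], [8, 2, -6, -6, 4, 1], [4, -2, 0, -6, -4, 5]].
There the 3×3 minor on rows k ∈ {0, 1, 2}, columns (i,j) ∈ {(0,0), (0,1), (1,0)} is det [[-8, 0, 10], [8, 2, -6], [4, -2, -6]] = -48 ≠ 0, so this unfolding has rank ≥ 3; CP rank is at least every unfolding rank, so rank(T) ≥ 3. (Unfolding ranks only ever bound the CP rank from below — rank(T) can be strictly larger than all of them — so the matching upper bound has to come from an explicit 3-term decomposition.)
Upper bound: T is a sum of 3 rank-1 terms, T = [0, 1] ⊗ [2, 2, -1] ⊗ [1, 1, -1] + [1, -1] ⊗ [2, 0, -1] ⊗ [-4, 4, 2] + [1, 1] ⊗ [0, 1, -1] ⊗ [0, 2, -2] (written with every a and b primitive with positive leading entry and the scale carried by c; CP decompositions are not unique, and this one is verified by expanding entrywise), so rank(T) ≤ 3.
These bounds meet, so rank(T) = 3.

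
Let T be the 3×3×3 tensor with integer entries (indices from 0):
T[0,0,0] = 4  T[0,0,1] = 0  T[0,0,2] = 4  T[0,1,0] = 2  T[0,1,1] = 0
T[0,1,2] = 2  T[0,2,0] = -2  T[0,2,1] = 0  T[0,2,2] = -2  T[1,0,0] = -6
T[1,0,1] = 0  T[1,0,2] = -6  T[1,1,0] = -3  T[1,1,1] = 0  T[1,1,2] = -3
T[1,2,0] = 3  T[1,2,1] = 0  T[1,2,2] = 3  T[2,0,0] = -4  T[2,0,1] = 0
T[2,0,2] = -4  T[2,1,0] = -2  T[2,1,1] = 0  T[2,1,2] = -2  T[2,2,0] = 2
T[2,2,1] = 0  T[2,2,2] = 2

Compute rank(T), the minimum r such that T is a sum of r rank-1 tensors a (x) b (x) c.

1

Lower bound: T ≠ 0 (e.g. T[0,0,0] = 4), so rank(T) ≥ 1.
Upper bound: the mode-1 fibre T[:,0,0] = [4, -6, -4] gives a = (2, -3, -2) (primitive direction); the mode-2 fibre T[0,:,0] = [4, 2, -2] gives b = (2, 1, -1); then c[k] = T[0,0,k] / (a[0]·b[0]) = [4, 0, 4] / 4 = (1, 0, 1).
Expanding (2, -3, -2) (x) (2, 1, -1) (x) (1, 0, 1) reproduces all 27 entries of T, so T = (2, -3, -2) (x) (2, 1, -1) (x) (1, 0, 1) and rank(T) ≤ 1.
These bounds meet, so rank(T) = 1.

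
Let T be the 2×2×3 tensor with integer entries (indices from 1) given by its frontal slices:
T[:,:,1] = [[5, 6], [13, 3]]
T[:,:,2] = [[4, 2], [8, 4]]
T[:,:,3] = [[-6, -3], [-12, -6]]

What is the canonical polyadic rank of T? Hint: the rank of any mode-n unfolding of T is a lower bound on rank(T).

Lower bound: in the mode-1 unfolding of T (rows indexed by i, columns by (j,k)) the 2×2 minor on rows i ∈ {1, 2}, columns (j,k) ∈ {(1,1), (1,2)} is det [[5, 4], [13, 8]] = -12 ≠ 0, so that unfolding has rank ≥ 2 and hence rank(T) ≥ 2 (CP rank is at least every unfolding rank, though it can be larger).
Upper bound: with S_k = T[:,:,k], the two rank-1 terms a₁b₁ᵀ, a₂b₂ᵀ are the rank-1 members of the pencil x·S₁ + y·S₂.
det(x·S₁ + y·S₂) is −63·x² − 42·xy = (-21)·(3·x + 2·y)(x), vanishing at (x:y) = (2:-3) and (0:1).
M₁ = 2·S₁ − 3·S₂ = [[-2, 6], [2, -6]] = (-2)·[1, -1][1, -3]ᵀ and M₂ = S₂ = [[4, 2], [8, 4]] = 2·[1, 2][2, 1]ᵀ, so take a₁ = [1, -1], b₁ = [1, -3], a₂ = [1, 2], b₂ = [2, 1].
Each slice is an integer combination of E₁ = a₁b₁ᵀ and E₂ = a₂b₂ᵀ: S₁ = −E₁ + 3·E₂, S₂ = 2·E₂, S₃ = −3·E₂; reading off coefficients, c₁ = [-1, 0, 0] and c₂ = [3, 2, -3].
Hence T = [1, -1] (x) [1, -3] (x) [-1, 0, 0] + [1, 2] (x) [2, 1] (x) [3, 2, -3], so rank(T) ≤ 2.
These bounds meet, so rank(T) = 2.

2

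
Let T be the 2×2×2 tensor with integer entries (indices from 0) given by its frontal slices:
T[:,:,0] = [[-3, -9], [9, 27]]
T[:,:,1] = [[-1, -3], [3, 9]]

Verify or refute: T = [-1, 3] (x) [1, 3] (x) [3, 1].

Yes

Reconstruct entrywise from the claimed factors. For example, T[1,0,1] = 3 and Σₗ aₗ[1]bₗ[0]cₗ[1] = (3)·(1)·(1) = 3; checking all 8 entries, every one matches. The claim holds.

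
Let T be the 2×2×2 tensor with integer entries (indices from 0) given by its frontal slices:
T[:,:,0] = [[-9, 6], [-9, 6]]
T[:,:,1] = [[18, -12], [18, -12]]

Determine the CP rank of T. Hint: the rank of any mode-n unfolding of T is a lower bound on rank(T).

1

Lower bound: T ≠ 0 (e.g. T[0,0,0] = -9), so rank(T) ≥ 1.
Upper bound: the mode-1 fibre T[:,0,0] = [-9, -9] gives a = [1, 1] (primitive direction); the mode-2 fibre T[0,:,0] = [-9, 6] gives b = [3, -2]; then c[k] = T[0,0,k] / (a[0]·b[0]) = [-9, 18] / 3 = [-3, 6].
Expanding [1, 1] ⊗ [3, -2] ⊗ [-3, 6] reproduces all 8 entries of T, so T = [1, 1] ⊗ [3, -2] ⊗ [-3, 6] and rank(T) ≤ 1.
These bounds meet, so rank(T) = 1.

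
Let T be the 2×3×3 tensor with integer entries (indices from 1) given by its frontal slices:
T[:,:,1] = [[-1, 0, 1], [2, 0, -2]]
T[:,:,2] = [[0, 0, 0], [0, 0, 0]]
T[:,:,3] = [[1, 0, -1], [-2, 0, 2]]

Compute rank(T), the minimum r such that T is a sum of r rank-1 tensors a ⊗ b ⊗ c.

1

Lower bound: T ≠ 0 (e.g. T[1,1,1] = -1), so rank(T) ≥ 1.
Upper bound: the mode-1 fibre T[:,1,1] = [-1, 2] gives a = [1, -2] (primitive direction); the mode-2 fibre T[1,:,1] = [-1, 0, 1] gives b = [1, 0, -1]; then c[k] = T[1,1,k] / (a[1]·b[1]) = [-1, 0, 1] / 1 = [-1, 0, 1].
Expanding [1, -2] ⊗ [1, 0, -1] ⊗ [-1, 0, 1] reproduces all 18 entries of T, so T = [1, -2] ⊗ [1, 0, -1] ⊗ [-1, 0, 1] and rank(T) ≤ 1.
These bounds meet, so rank(T) = 1.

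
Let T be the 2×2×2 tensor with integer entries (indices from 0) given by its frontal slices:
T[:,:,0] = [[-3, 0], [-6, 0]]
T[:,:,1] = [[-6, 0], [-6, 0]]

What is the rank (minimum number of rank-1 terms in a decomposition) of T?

Lower bound: the mode-1 unfolding of T (rows indexed by i, columns by (j,k) = (0,0), (0,1), (1,0), (1,1)) is [[-3, -6, 0, 0], [-6, -6, 0, 0]].
There the 2×2 minor on rows i ∈ {0, 1}, columns (j,k) ∈ {(0,0), (0,1)} is det [[-3, -6], [-6, -6]] = -18 ≠ 0, so this unfolding has rank ≥ 2; CP rank is at least every unfolding rank, so rank(T) ≥ 2. (Flattening ranks never certify an upper bound on CP rank; for that we must actually write T with 2 rank-1 terms.)
Upper bound — finding two terms. Every mode-2 slice of T is a multiple of one matrix: T[:,j,:] = b[j]·M with b = (1, 0) and M = [[-3, -6], [-6, -6]] (rows indexed by i, columns by k). So it suffices to write M as a sum of two rank-1 matrices.
Splitting M by its rows (i = 0, 1), M = (1, 0)(-3, -6)ᵀ + (0, 1)(-6, -6)ᵀ.
Hence T = (1, 0) ⊗ (1, 0) ⊗ (-3, -6) + (0, 1) ⊗ (1, 0) ⊗ (-6, -6), so rank(T) ≤ 2.
These bounds meet, so rank(T) = 2.

2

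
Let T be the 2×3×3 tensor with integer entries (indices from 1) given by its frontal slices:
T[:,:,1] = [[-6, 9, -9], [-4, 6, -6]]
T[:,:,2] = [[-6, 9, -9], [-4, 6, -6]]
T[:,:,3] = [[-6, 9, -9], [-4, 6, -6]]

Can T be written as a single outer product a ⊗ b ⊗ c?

If T = a ⊗ b ⊗ c then every fibre of T is a multiple of the corresponding factor, so read the factors off the fibres through the nonzero entry T[1,1,1] = -6.
The mode-1 fibre T[:,1,1] = [-6, -4] gives a = [3, 2] (primitive direction); the mode-2 fibre T[1,:,1] = [-6, 9, -9] gives b = [2, -3, 3]; then c[k] = T[1,1,k] / (a[1]·b[1]) = [-6, -6, -6] / 6 = [-1, -1, -1].
Expanding [3, 2] ⊗ [2, -3, 3] ⊗ [-1, -1, -1] reproduces all 18 entries of T, so T = [3, 2] ⊗ [2, -3, 3] ⊗ [-1, -1, -1] and rank(T) ≤ 1.
Equivalently every frontal slice T[:,:,k] is c[k] times the rank-1 matrix [3, 2] ⊗ [2, -3, 3]. So T has rank 1 (it is nonzero).

Yes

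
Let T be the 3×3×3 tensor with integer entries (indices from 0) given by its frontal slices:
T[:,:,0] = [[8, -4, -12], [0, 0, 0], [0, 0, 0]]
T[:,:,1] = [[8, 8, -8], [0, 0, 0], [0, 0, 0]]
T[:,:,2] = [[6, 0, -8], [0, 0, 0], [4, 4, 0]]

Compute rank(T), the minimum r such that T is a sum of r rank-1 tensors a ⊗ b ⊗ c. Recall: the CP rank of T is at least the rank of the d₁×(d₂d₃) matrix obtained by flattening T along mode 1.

Lower bound: the mode-3 unfolding of T (rows indexed by k, columns by (i,j) = (0,0), (0,1), (0,2), (1,0), (1,1), (1,2), (2,0), (2,1), (2,2)) is [[8, -4, -12, 0, 0, 0, 0, 0, 0], [8, 8, -8, 0, 0, 0, 0, 0, 0], [6, 0, -8, 0, 0, 0, 4, 4, 0]].
There the 3×3 minor on rows k ∈ {0, 1, 2}, columns (i,j) ∈ {(0,0), (0,1), (2,0)} is det [[8, -4, 0], [8, 8, 0], [6, 0, 4]] = 384 ≠ 0, so this unfolding has rank ≥ 3; CP rank is at least every unfolding rank, so rank(T) ≥ 3. (This is only a lower bound: in general the CP rank may exceed every unfolding rank, so we still need to exhibit 3 rank-1 terms summing to T.)
Upper bound: T is a sum of 3 rank-1 terms, T = [0, 0, 1] ⊗ [1, 1, 0] ⊗ [0, 0, 4] + [1, 0, 0] ⊗ [1, -2, -2] ⊗ [4, 0, 2] + [1, 0, 0] ⊗ [1, 1, -1] ⊗ [4, 8, 4] (one valid choice — decompositions are not unique — normalised so each a, b is primitive with positive first nonzero entry; check it by expanding all entries), so rank(T) ≤ 3.
These bounds meet, so rank(T) = 3.

3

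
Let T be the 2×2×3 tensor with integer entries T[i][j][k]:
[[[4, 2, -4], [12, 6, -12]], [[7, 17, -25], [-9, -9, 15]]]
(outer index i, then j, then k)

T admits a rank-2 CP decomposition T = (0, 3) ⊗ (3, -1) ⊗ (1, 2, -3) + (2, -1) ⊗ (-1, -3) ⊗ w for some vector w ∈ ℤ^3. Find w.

Subtract the known terms from T to get the rank-1 residual R = (2, -1) ⊗ (-1, -3) ⊗ w, so R[i,j,k] = a[i]·b[j]·w[k]. Pick indices with nonzero a[0]·b[0] = (2)·(-1) = -2. Only the fibre through (0,0,·) is needed: R[0,0,:] = T[0,0,:] − Σₗ aₗ[0]bₗ[0]cₗ = [4, 2, -4] − (0)·(3)·(1, 2, -3) = [4, 2, -4]. Then w[k] = R[0,0,k] / -2 for each k, giving w = [4, 2, -4] / -2 = (-2, -1, 2).

w = (-2, -1, 2)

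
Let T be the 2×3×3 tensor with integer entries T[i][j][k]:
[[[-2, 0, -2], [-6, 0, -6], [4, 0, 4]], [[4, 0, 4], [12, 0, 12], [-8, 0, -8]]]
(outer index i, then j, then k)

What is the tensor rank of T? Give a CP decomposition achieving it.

Lower bound: T ≠ 0 (e.g. T[0,0,0] = -2), so rank(T) ≥ 1.
Upper bound: if T = a ⊗ b ⊗ c then every fibre of T is a multiple of the corresponding factor, so read the factors off the fibres through the nonzero entry T[0,0,0] = -2.
The mode-1 fibre T[:,0,0] = [-2, 4] gives a = [1, -2] (primitive direction); the mode-2 fibre T[0,:,0] = [-2, -6, 4] gives b = [1, 3, -2]; then c[k] = T[0,0,k] / (a[0]·b[0]) = [-2, 0, -2] / 1 = [-2, 0, -2].
Expanding [1, -2] ⊗ [1, 3, -2] ⊗ [-2, 0, -2] reproduces all 18 entries of T, so T = [1, -2] ⊗ [1, 3, -2] ⊗ [-2, 0, -2] and rank(T) ≤ 1.
These bounds meet, so rank(T) = 1.

rank(T) = 1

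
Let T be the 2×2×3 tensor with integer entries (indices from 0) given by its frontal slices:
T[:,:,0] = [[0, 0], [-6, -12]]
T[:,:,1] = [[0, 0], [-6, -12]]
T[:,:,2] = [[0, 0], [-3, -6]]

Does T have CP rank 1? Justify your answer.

If T = a ⊗ b ⊗ c then every fibre of T is a multiple of the corresponding factor, so read the factors off the fibres through the nonzero entry T[1,0,0] = -6.
The mode-1 fibre T[:,0,0] = [0, -6] gives a = [0, 1] (primitive direction); the mode-2 fibre T[1,:,0] = [-6, -12] gives b = [1, 2]; then c[k] = T[1,0,k] / (a[1]·b[0]) = [-6, -6, -3] / 1 = [-6, -6, -3].
Expanding [0, 1] ⊗ [1, 2] ⊗ [-6, -6, -3] reproduces all 12 entries of T, so T = [0, 1] ⊗ [1, 2] ⊗ [-6, -6, -3] and rank(T) ≤ 1.
Equivalently every frontal slice T[:,:,k] is c[k] times the rank-1 matrix [0, 1] ⊗ [1, 2]. So T has rank 1 (it is nonzero).

Yes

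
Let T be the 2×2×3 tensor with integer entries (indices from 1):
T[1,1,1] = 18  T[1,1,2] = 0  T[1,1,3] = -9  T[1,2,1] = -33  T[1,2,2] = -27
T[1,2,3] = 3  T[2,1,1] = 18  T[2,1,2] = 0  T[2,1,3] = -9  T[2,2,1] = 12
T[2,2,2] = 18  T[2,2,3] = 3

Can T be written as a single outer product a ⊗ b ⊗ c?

No

The mode-1 unfolding of T (rows indexed by i, columns by (j,k) = (1,1), (1,2), (1,3), (2,1), (2,2), (2,3)) is [[18, 0, -9, -33, -27, 3], [18, 0, -9, 12, 18, 3]].
There the 2×2 minor on rows i ∈ {1, 2}, columns (j,k) ∈ {(1,1), (2,1)} is det [[18, -33], [18, 12]] = 810 ≠ 0, so this unfolding has rank ≥ 2; CP rank is at least every unfolding rank, so rank(T) ≥ 2.
In particular rank(T) ≥ 2 > 1, so T is not rank-1.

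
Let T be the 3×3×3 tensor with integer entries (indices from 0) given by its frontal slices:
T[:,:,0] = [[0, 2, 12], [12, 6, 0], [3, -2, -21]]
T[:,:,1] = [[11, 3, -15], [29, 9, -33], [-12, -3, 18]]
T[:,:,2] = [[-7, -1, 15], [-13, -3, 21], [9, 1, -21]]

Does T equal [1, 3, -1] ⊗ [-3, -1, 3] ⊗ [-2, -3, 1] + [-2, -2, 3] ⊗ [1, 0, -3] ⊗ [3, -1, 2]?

Reconstruct entrywise from the claimed factors. For example, T[0,1,0] = 2 and Σₗ aₗ[0]bₗ[1]cₗ[0] = (1)·(-1)·(-2) + (-2)·(0)·(3) = 2; checking all 27 entries, every one matches. The claim holds.

Yes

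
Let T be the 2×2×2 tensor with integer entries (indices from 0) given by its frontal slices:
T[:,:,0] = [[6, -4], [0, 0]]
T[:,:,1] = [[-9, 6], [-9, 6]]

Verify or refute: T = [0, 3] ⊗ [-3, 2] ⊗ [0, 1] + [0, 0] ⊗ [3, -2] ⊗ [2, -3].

Reconstruct entry (0,0,0) from the claimed factors: Σₗ aₗ[0]bₗ[0]cₗ[0] = (0)·(-3)·(0) + (0)·(3)·(2) = 0, but T[0,0,0] = 6. The claim is false.

No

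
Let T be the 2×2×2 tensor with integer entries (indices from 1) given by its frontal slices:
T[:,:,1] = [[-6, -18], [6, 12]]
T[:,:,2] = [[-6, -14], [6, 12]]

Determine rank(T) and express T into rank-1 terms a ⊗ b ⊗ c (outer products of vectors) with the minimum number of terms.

rank(T) = 2

Lower bound: the mode-1 unfolding of T (rows indexed by i, columns by (j,k) = (1,1), (1,2), (2,1), (2,2)) is [[-6, -6, -18, -14], [6, 6, 12, 12]].
There the 2×2 minor on rows i ∈ {1, 2}, columns (j,k) ∈ {(1,1), (2,1)} is det [[-6, -18], [6, 12]] = 36 ≠ 0, so this unfolding has rank ≥ 2; CP rank is at least every unfolding rank, so rank(T) ≥ 2. (Flattening ranks never certify an upper bound on CP rank; for that we must actually write T with 2 rank-1 terms.)
Upper bound — finding two terms. Write S_k = T[:,:,k] for the frontal slices: S₁ = [[-6, -18], [6, 12]], S₂ = [[-6, -14], [6, 12]].
If T = a₁ ⊗ b₁ ⊗ c₁ + a₂ ⊗ b₂ ⊗ c₂ then each S_k = c₁[k]·a₁b₁ᵀ + c₂[k]·a₂b₂ᵀ. S₁ and S₂ are linearly independent, so a₁b₁ᵀ and a₂b₂ᵀ must span the same plane of matrices: they are the rank-1 matrices of the form x·S₁ + y·S₂.
det(x·S₁ + y·S₂) is 36·x² + 48·xy + 12·y² = 12·(x + y)(3·x + y), vanishing at (x:y) = (1:-1) and (1:-3).
M₁ = S₁ − S₂ = [[0, -4], [0, 0]] = (-4)·[1, 0][0, 1]ᵀ and M₂ = S₁ − 3·S₂ = [[12, 24], [-12, -24]] = 12·[1, -1][1, 2]ᵀ, so take a₁ = [1, 0], b₁ = [0, 1], a₂ = [1, -1], b₂ = [1, 2].
Each slice is an integer combination of E₁ = a₁b₁ᵀ and E₂ = a₂b₂ᵀ: S₁ = −6·E₁ − 6·E₂, S₂ = −2·E₁ − 6·E₂; reading off coefficients, c₁ = [-6, -2] and c₂ = [-6, -6].
Hence T = [1, 0] ⊗ [0, 1] ⊗ [-6, -2] + [1, -1] ⊗ [1, 2] ⊗ [-6, -6], so rank(T) ≤ 2.
These bounds meet, so rank(T) = 2.
Check entry T[2,2,1] = 12: (0)·(1)·(-6) + (-1)·(2)·(-6) = 12.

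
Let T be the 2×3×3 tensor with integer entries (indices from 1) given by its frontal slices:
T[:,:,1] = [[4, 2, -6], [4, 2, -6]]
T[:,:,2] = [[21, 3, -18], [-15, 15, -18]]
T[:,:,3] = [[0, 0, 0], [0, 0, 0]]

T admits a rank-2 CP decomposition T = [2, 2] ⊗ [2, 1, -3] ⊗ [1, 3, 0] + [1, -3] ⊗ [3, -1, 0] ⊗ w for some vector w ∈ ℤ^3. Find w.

w = [0, 3, 0]

Subtract the known terms from T to get the rank-1 residual R = [1, -3] ⊗ [3, -1, 0] ⊗ w, so R[i,j,k] = a[i]·b[j]·w[k]. Pick indices with nonzero a[1]·b[1] = (1)·(3) = 3. Only the fibre through (1,1,·) is needed: R[1,1,:] = T[1,1,:] − Σₗ aₗ[1]bₗ[1]cₗ = [4, 21, 0] − (2)·(2)·[1, 3, 0] = [0, 9, 0]. Then w[k] = R[1,1,k] / 3 for each k, giving w = [0, 9, 0] / 3 = [0, 3, 0].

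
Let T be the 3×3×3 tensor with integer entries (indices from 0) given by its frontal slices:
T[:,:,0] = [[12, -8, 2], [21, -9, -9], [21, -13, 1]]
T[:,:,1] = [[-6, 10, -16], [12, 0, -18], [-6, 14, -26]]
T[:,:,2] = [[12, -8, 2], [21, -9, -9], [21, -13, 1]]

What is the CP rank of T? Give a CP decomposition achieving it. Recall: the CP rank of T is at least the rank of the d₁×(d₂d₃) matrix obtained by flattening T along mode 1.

Lower bound: in the mode-3 unfolding of T (rows indexed by k, columns by (i,j)) the 2×2 minor on rows k ∈ {0, 1}, columns (i,j) ∈ {(0,0), (0,1)} is det [[12, -8], [-6, 10]] = 72 ≠ 0, so that unfolding has rank ≥ 2 and hence rank(T) ≥ 2 (CP rank is at least every unfolding rank, though it can be larger).
Upper bound: with S_k = T[:,:,k], the two rank-1 terms a₁b₁ᵀ, a₂b₂ᵀ are the rank-1 members of the pencil x·S₀ + y·S₁.
The 2×2 minor of x·S₀ + y·S₁ on rows {0,1}, columns {0,1} is 60·x² − 60·xy − 120·y² = 60·(x − 2·y)(x + y), vanishing at (x:y) = (2:1) and (1:-1).
M₁ = 2·S₀ + S₁ = [[18, -6, -12], [54, -18, -36], [36, -12, -24]] = 6·(1, 3, 2)(3, -1, -2)ᵀ and M₂ = S₀ − S₁ = [[18, -18, 18], [9, -9, 9], [27, -27, 27]] = 9·(2, 1, 3)(1, -1, 1)ᵀ, so take a₁ = (1, 3, 2), b₁ = (3, -1, -2), a₂ = (2, 1, 3), b₂ = (1, -1, 1).
Each slice is an integer combination of E₁ = a₁b₁ᵀ and E₂ = a₂b₂ᵀ: S₀ = 2·E₁ + 3·E₂, S₁ = 2·E₁ − 6·E₂, S₂ = 2·E₁ + 3·E₂; reading off coefficients, c₁ = (2, 2, 2) and c₂ = (3, -6, 3).
Hence T = (1, 3, 2) ⊗ (3, -1, -2) ⊗ (2, 2, 2) + (2, 1, 3) ⊗ (1, -1, 1) ⊗ (3, -6, 3), so rank(T) ≤ 2.
These bounds meet, so rank(T) = 2.

rank(T) = 2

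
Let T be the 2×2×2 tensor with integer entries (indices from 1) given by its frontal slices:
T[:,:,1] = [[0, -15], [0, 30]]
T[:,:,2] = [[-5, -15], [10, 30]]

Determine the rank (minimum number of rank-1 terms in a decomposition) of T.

2

Lower bound: the mode-2 unfolding of T (rows indexed by j, columns by (i,k) = (1,1), (1,2), (2,1), (2,2)) is [[0, -5, 0, 10], [-15, -15, 30, 30]].
There the 2×2 minor on rows j ∈ {1, 2}, columns (i,k) ∈ {(1,1), (1,2)} is det [[0, -5], [-15, -15]] = -75 ≠ 0, so this unfolding has rank ≥ 2; CP rank is at least every unfolding rank, so rank(T) ≥ 2. (Flattening ranks never certify an upper bound on CP rank; for that we must actually write T with 2 rank-1 terms.)
Upper bound — finding two terms. Every mode-1 slice of T is a multiple of one matrix: T[i,:,:] = a[i]·M with a = [1, -2] and M = [[0, -5], [-15, -15]] (rows indexed by j, columns by k). So it suffices to write M as a sum of two rank-1 matrices.
Splitting M by its rows (j = 1, 2), M = [1, 0][0, -5]ᵀ + [0, 1][-15, -15]ᵀ.
Hence T = [1, -2] ⊗ [1, 0] ⊗ [0, -5] + [1, -2] ⊗ [0, 1] ⊗ [-15, -15], so rank(T) ≤ 2.
These bounds meet, so rank(T) = 2.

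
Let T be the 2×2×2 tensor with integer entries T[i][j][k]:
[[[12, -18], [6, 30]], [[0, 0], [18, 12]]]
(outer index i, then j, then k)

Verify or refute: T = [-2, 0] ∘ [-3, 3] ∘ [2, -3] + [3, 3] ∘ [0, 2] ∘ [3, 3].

Reconstruct entry (0,1,1) from the claimed factors: Σₗ aₗ[0]bₗ[1]cₗ[1] = (-2)·(3)·(-3) + (3)·(2)·(3) = 36, but T[0,1,1] = 30. The claim is false.

No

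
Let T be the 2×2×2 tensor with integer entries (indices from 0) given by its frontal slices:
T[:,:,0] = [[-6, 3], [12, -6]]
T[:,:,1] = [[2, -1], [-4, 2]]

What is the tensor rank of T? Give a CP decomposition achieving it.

rank(T) = 1

Lower bound: T ≠ 0 (e.g. T[0,0,0] = -6), so rank(T) ≥ 1.
Upper bound: if T = a ∘ b ∘ c then every fibre of T is a multiple of the corresponding factor, so read the factors off the fibres through the nonzero entry T[0,0,0] = -6.
The mode-1 fibre T[:,0,0] = [-6, 12] gives a = [1, -2] (primitive direction); the mode-2 fibre T[0,:,0] = [-6, 3] gives b = [2, -1]; then c[k] = T[0,0,k] / (a[0]·b[0]) = [-6, 2] / 2 = [-3, 1].
Expanding [1, -2] ∘ [2, -1] ∘ [-3, 1] reproduces all 8 entries of T, so T = [1, -2] ∘ [2, -1] ∘ [-3, 1] and rank(T) ≤ 1.
These bounds meet, so rank(T) = 1.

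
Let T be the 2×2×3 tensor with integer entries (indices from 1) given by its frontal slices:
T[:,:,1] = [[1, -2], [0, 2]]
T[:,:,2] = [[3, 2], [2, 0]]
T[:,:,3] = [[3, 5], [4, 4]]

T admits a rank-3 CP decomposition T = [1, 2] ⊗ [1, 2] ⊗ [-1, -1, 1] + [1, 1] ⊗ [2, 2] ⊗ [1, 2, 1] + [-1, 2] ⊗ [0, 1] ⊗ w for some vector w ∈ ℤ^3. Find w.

w = [2, 0, -1]

Subtract the known terms from T to get the rank-1 residual R = [-1, 2] ⊗ [0, 1] ⊗ w, so R[i,j,k] = a[i]·b[j]·w[k]. Pick indices with nonzero a[1]·b[2] = (-1)·(1) = -1. Only the fibre through (1,2,·) is needed: R[1,2,:] = T[1,2,:] − Σₗ aₗ[1]bₗ[2]cₗ = [-2, 2, 5] − (1)·(2)·[-1, -1, 1] − (1)·(2)·[1, 2, 1] = [-2, 0, 1]. Then w[k] = R[1,2,k] / -1 for each k, giving w = [-2, 0, 1] / -1 = [2, 0, -1].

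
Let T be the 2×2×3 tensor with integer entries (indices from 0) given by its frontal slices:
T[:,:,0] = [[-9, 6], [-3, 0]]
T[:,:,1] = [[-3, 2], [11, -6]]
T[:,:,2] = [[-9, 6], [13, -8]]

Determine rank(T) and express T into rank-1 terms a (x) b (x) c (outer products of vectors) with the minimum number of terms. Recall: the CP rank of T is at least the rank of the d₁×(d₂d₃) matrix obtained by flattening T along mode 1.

rank(T) = 2

Lower bound: the mode-2 unfolding of T (rows indexed by j, columns by (i,k) = (0,0), (0,1), (0,2), (1,0), (1,1), (1,2)) is [[-9, -3, -9, -3, 11, 13], [6, 2, 6, 0, -6, -8]].
There the 2×2 minor on rows j ∈ {0, 1}, columns (i,k) ∈ {(0,0), (1,0)} is det [[-9, -3], [6, 0]] = 18 ≠ 0, so this unfolding has rank ≥ 2; CP rank is at least every unfolding rank, so rank(T) ≥ 2. (Unfolding ranks only ever bound the CP rank from below — rank(T) can be strictly larger than all of them — so the matching upper bound has to come from an explicit 2-term decomposition.)
Upper bound — finding two terms. Write S_k = T[:,:,k] for the frontal slices: S₀ = [[-9, 6], [-3, 0]], S₁ = [[-3, 2], [11, -6]], S₂ = [[-9, 6], [13, -8]].
If T = a₁ (x) b₁ (x) c₁ + a₂ (x) b₂ (x) c₂ then each S_k = c₁[k]·a₁b₁ᵀ + c₂[k]·a₂b₂ᵀ. S₀ and S₁ are linearly independent, so a₁b₁ᵀ and a₂b₂ᵀ must span the same plane of matrices: they are the rank-1 matrices of the form x·S₀ + y·S₁.
det(x·S₀ + y·S₁) is 18·x² − 6·xy − 4·y² = 2·(3·x − 2·y)(3·x + y), vanishing at (x:y) = (2:3) and (1:-3).
M₁ = 2·S₀ + 3·S₁ = [[-27, 18], [27, -18]] = (-9)·[1, -1][3, -2]ᵀ and M₂ = S₀ − 3·S₁ = [[0, 0], [-36, 18]] = (-18)·[0, 1][2, -1]ᵀ, so take a₁ = [1, -1], b₁ = [3, -2], a₂ = [0, 1], b₂ = [2, -1].
Each slice is an integer combination of E₁ = a₁b₁ᵀ and E₂ = a₂b₂ᵀ: S₀ = −3·E₁ − 6·E₂, S₁ = −E₁ + 4·E₂, S₂ = −3·E₁ + 2·E₂; reading off coefficients, c₁ = [-3, -1, -3] and c₂ = [-6, 4, 2].
Hence T = [1, -1] (x) [3, -2] (x) [-3, -1, -3] + [0, 1] (x) [2, -1] (x) [-6, 4, 2], so rank(T) ≤ 2.
These bounds meet, so rank(T) = 2.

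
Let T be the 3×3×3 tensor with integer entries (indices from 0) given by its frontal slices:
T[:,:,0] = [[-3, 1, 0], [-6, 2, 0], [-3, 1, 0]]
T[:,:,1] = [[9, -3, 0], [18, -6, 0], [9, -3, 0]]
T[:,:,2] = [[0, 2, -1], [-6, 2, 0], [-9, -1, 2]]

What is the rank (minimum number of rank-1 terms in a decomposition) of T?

2

Lower bound: the mode-3 unfolding of T (rows indexed by k, columns by (i,j) = (0,0), (0,1), (0,2), (1,0), (1,1), (1,2), (2,0), (2,1), (2,2)) is [[-3, 1, 0, -6, 2, 0, -3, 1, 0], [9, -3, 0, 18, -6, 0, 9, -3, 0], [0, 2, -1, -6, 2, 0, -9, -1, 2]].
There the 2×2 minor on rows k ∈ {0, 2}, columns (i,j) ∈ {(0,0), (0,1)} is det [[-3, 1], [0, 2]] = -6 ≠ 0, so this unfolding has rank ≥ 2; CP rank is at least every unfolding rank, so rank(T) ≥ 2. (Unfolding ranks only ever bound the CP rank from below — rank(T) can be strictly larger than all of them — so the matching upper bound has to come from an explicit 2-term decomposition.)
Upper bound — finding two terms. Write S_k = T[:,:,k] for the frontal slices: S₀ = [[-3, 1, 0], [-6, 2, 0], [-3, 1, 0]], S₁ = [[9, -3, 0], [18, -6, 0], [9, -3, 0]], S₂ = [[0, 2, -1], [-6, 2, 0], [-9, -1, 2]].
If T = a₁ ⊗ b₁ ⊗ c₁ + a₂ ⊗ b₂ ⊗ c₂ then each S_k = c₁[k]·a₁b₁ᵀ + c₂[k]·a₂b₂ᵀ. S₀ and S₂ are linearly independent, so a₁b₁ᵀ and a₂b₂ᵀ must span the same plane of matrices: they are the rank-1 matrices of the form x·S₀ + y·S₂.
The 2×2 minor of x·S₀ + y·S₂ on rows {0,1}, columns {0,1} is 12·xy + 12·y² = 12·(y)(x + y), vanishing at (x:y) = (1:0) and (1:-1).
M₁ = S₀ = [[-3, 1, 0], [-6, 2, 0], [-3, 1, 0]] = −[1, 2, 1][3, -1, 0]ᵀ and M₂ = S₀ − S₂ = [[-3, -1, 1], [0, 0, 0], [6, 2, -2]] = −[1, 0, -2][3, 1, -1]ᵀ, so take a₁ = [1, 2, 1], b₁ = [3, -1, 0], a₂ = [1, 0, -2], b₂ = [3, 1, -1].
Each slice is an integer combination of E₁ = a₁b₁ᵀ and E₂ = a₂b₂ᵀ: S₀ = −E₁, S₁ = 3·E₁, S₂ = −E₁ + E₂; reading off coefficients, c₁ = [-1, 3, -1] and c₂ = [0, 0, 1].
Hence T = [1, 2, 1] ⊗ [3, -1, 0] ⊗ [-1, 3, -1] + [1, 0, -2] ⊗ [3, 1, -1] ⊗ [0, 0, 1], so rank(T) ≤ 2.
These bounds meet, so rank(T) = 2.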